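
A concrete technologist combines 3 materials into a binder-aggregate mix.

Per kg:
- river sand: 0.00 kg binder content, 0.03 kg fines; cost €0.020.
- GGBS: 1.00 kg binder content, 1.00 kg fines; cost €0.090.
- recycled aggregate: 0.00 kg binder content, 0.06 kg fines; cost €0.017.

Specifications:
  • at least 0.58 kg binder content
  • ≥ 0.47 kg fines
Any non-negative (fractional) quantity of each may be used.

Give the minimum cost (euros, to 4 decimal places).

Let x1 = kg of river sand, x2 = kg of GGBS, x3 = kg of recycled aggregate.
Minimize 0.02x1 + 0.09x2 + 0.017x3 s.t.:
  1x2 ≥ 0.58   (binder content)
  0.03x1 + 1x2 + 0.06x3 ≥ 0.47   (fines)
  x1, x2, x3 ≥ 0.
The cheapest feasible vertex uses only GGBS; river sand, recycled aggregate are not used. There the binder content constraint is tight.
Optimal quantities: GGBS = 0.58 kg.
Cost = 0.09·0.58 = 0.052200.

€0.0522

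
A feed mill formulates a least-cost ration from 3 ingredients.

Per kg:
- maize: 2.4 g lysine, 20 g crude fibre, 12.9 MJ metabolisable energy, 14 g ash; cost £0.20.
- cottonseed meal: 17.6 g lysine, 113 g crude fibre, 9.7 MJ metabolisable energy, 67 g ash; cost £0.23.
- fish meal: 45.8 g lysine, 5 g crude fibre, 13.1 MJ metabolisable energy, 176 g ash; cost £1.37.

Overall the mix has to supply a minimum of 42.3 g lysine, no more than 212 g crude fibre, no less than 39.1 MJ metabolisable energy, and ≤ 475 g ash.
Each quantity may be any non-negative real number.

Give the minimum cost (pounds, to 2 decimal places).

Let x1 = kg of maize, x2 = kg of cottonseed meal, x3 = kg of fish meal.
Minimise 0.2x1 + 0.23x2 + 1.37x3 s.t.:
  2.4x1 + 17.6x2 + 45.8x3 ≥ 42.3   (lysine)
  20x1 + 113x2 + 5x3 ≤ 212   (crude fibre)
  12.9x1 + 9.7x2 + 13.1x3 ≥ 39.1   (metabolisable energy)
  14x1 + 67x2 + 176x3 ≤ 475   (ash)
  x1, x2, x3 ≥ 0.
All 3 inputs are positive at the optimum. Binding constraints: lysine, crude fibre, metabolisable energy.
That vertex is x1 = 1.607, x2 = 1.582, x3 = 0.2317.
Objective = 0.2·1.607 + 0.23·1.582 + 1.37·0.2317 = 1.0027.

£1.00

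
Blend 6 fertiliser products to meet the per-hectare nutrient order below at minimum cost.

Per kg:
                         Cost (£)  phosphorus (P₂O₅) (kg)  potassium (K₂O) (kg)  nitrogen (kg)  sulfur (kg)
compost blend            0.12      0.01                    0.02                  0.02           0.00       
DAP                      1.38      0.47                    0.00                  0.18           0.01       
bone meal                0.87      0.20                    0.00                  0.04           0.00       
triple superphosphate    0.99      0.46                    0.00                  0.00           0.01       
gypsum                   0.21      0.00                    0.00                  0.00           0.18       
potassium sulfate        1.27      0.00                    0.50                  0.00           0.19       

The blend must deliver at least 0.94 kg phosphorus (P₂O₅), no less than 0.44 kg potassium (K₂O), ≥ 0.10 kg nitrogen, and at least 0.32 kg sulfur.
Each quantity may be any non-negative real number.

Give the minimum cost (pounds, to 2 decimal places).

£3.50

Set it up as a linear program. Let x1 = kg of compost blend, x2 = kg of DAP, x3 = kg of bone meal, x4 = kg of triple superphosphate, x5 = kg of gypsum, x6 = kg of potassium sulfate.
Minimize 0.12x1 + 1.38x2 + 0.87x3 + 0.99x4 + 0.21x5 + 1.27x6 with:
  0.01x1 + 0.47x2 + 0.2x3 + 0.46x4 ≥ 0.94   (phosphorus (P₂O₅))
  0.02x1 + 0.5x6 ≥ 0.44   (potassium (K₂O))
  0.02x1 + 0.18x2 + 0.04x3 ≥ 0.1   (nitrogen)
  0.01x2 + 0.01x4 + 0.18x5 + 0.19x6 ≥ 0.32   (sulfur)
  x1, x2, x3, x4, x5, x6 ≥ 0.
The optimal basis is {DAP, triple superphosphate, gypsum, potassium sulfate}; compost blend, bone meal drop out. Binding constraints: phosphorus (P₂O₅), potassium (K₂O), nitrogen, sulfur.
So DAP = 0.5556 kg, triple superphosphate = 1.476 kg, gypsum = 0.736 kg, potassium sulfate = 0.88 kg.
Objective = 1.38·0.5556 + 0.99·1.476 + 0.21·0.736 + 1.27·0.88 = 3.5001.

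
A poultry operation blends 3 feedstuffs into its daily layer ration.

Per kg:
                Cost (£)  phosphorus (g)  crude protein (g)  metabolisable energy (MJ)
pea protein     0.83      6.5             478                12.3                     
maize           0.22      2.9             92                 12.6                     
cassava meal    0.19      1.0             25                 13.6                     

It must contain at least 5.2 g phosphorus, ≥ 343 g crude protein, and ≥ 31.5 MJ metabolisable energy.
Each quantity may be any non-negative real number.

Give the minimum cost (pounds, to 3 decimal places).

£0.729

Treat it as an LP. Let x1 = kg of pea protein, x2 = kg of maize, x3 = kg of cassava meal.
Minimize 0.83x1 + 0.22x2 + 0.19x3 subject to:
  6.5x1 + 2.9x2 + 1x3 ≥ 5.2   (phosphorus)
  478x1 + 92x2 + 25x3 ≥ 343   (crude protein)
  12.3x1 + 12.6x2 + 13.6x3 ≥ 31.5   (metabolisable energy)
  x1, x2, x3 ≥ 0.
The cheapest feasible vertex uses only pea protein, maize; cassava meal is not used. The crude protein and metabolisable energy requirements are met with equality.
That vertex is x1 = 0.2911, x2 = 2.216.
Objective = 0.83·0.2911 + 0.22·2.216 = 0.72913.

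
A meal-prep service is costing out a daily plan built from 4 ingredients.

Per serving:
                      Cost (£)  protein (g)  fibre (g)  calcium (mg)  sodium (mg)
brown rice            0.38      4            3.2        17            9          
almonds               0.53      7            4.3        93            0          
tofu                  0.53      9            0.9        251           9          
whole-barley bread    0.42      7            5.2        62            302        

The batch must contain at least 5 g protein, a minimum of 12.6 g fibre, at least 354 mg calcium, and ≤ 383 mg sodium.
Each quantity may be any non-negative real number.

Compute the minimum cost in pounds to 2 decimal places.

Treat it as an LP. Let x1 = servings of brown rice, x2 = servings of almonds, x3 = servings of tofu, x4 = servings of whole-barley bread.
min 0.38x1 + 0.53x2 + 0.53x3 + 0.42x4 s.t.:
  4x1 + 7x2 + 9x3 + 7x4 ≥ 5   (protein)
  3.2x1 + 4.3x2 + 0.9x3 + 5.2x4 ≥ 12.6   (fibre)
  17x1 + 93x2 + 251x3 + 62x4 ≥ 354   (calcium)
  9x1 + 9x3 + 302x4 ≤ 383   (sodium)
  x1, x2, x3, x4 ≥ 0.
The minimum-cost mix takes nothing from brown rice — only almonds, tofu, whole-barley bread. There the fibre, calcium, sodium constraints are tight.
Solving gives x2 = 1.288, x3 = 0.6243, x4 = 1.25.
Total cost: 0.53·1.288 + 0.53·0.6243 + 0.42·1.25 = 1.5385.

£1.54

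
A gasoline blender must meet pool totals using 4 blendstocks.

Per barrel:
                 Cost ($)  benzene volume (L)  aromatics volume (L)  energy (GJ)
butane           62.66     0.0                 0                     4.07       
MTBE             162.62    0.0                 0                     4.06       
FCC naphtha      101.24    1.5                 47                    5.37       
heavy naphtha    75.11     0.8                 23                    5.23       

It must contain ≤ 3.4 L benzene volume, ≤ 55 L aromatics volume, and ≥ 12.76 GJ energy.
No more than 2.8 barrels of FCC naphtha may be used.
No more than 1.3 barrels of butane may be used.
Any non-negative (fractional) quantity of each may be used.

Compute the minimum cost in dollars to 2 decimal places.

Let x1 = barrels of butane, x2 = barrels of MTBE, x3 = barrels of FCC naphtha, x4 = barrels of heavy naphtha.
min 62.66x1 + 162.62x2 + 101.24x3 + 75.11x4 s.t.:
  1.5x3 + 0.8x4 ≤ 3.4   (benzene volume)
  47x3 + 23x4 ≤ 55   (aromatics volume)
  4.07x1 + 4.06x2 + 5.37x3 + 5.23x4 ≥ 12.76   (energy)
  x3 ≤ 2.8
  x1 ≤ 1.3
  x1, x2, x3, x4 ≥ 0.
The cheapest feasible vertex uses only butane, heavy naphtha; MTBE, FCC naphtha are not used. Binding constraints: aromatics volume and energy.
So butane = 0.06228 barrels, heavy naphtha = 2.3913 barrels.
Total cost: 62.66·0.06228 + 75.11·2.3913 = 183.5130.

$183.51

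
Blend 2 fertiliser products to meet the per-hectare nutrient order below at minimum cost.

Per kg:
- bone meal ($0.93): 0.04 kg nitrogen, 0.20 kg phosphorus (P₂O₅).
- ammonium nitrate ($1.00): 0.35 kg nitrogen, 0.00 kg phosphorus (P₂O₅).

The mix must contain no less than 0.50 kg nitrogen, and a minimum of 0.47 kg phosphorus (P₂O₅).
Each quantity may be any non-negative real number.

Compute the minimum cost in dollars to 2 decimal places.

$3.35

Set it up as a linear program. Let x1 = kg of bone meal, x2 = kg of ammonium nitrate.
Minimise 0.93x1 + 1x2 subject to:
  0.04x1 + 0.35x2 ≥ 0.5   (nitrogen)
  0.2x1 ≥ 0.47   (phosphorus (P₂O₅))
  x1, x2 ≥ 0.
Both inputs are positive at the optimum. There the nitrogen and phosphorus (P₂O₅) constraints are tight.
That vertex is x1 = 2.35, x2 = 1.16.
Hence cost = 0.93·2.35 + 1·1.16 = $3.3455.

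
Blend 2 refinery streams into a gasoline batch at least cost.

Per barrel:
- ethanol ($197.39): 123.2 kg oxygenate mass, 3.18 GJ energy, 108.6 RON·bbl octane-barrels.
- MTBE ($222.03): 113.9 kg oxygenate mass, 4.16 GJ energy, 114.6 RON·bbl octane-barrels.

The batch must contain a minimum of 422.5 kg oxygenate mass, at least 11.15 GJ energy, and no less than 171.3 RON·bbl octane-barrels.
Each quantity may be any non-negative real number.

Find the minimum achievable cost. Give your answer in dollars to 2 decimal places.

$684.85

Let x1 = barrels of ethanol, x2 = barrels of MTBE.
Minimise 197.39x1 + 222.03x2 s.t.:
  123.2x1 + 113.9x2 ≥ 422.5   (oxygenate mass)
  3.18x1 + 4.16x2 ≥ 11.15   (energy)
  108.6x1 + 114.6x2 ≥ 171.3   (octane-barrels)
  x1, x2 ≥ 0.
Both inputs are positive at the optimum. The oxygenate mass and energy requirements are met with equality.
Optimal quantities: ethanol = 3.244 barrels, MTBE = 0.2005 barrels.
Cost = 197.39·3.244 + 222.03·0.2005 = 684.8502.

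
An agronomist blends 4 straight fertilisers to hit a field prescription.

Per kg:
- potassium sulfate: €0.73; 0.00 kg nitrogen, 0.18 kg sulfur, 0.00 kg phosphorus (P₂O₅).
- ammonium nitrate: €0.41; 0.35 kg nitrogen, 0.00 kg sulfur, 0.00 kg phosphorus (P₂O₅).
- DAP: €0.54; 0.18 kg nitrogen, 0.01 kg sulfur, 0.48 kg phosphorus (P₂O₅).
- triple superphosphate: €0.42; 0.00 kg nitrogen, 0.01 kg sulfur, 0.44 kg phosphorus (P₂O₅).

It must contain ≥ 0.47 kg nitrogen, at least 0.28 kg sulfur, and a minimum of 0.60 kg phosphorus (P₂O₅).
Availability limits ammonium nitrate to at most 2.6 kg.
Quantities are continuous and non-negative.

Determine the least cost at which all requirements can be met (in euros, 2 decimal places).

Let x1 = kg of potassium sulfate, x2 = kg of ammonium nitrate, x3 = kg of DAP, x4 = kg of triple superphosphate.
Minimize 0.73x1 + 0.41x2 + 0.54x3 + 0.42x4 subject to:
  0.35x2 + 0.18x3 ≥ 0.47   (nitrogen)
  0.18x1 + 0.01x3 + 0.01x4 ≥ 0.28   (sulfur)
  0.48x3 + 0.44x4 ≥ 0.6   (phosphorus (P₂O₅))
  x2 ≤ 2.6
  x1, x2, x3, x4 ≥ 0.
The minimum-cost mix takes nothing from triple superphosphate — only potassium sulfate, ammonium nitrate, DAP. There the nitrogen, sulfur, phosphorus (P₂O₅) constraints are tight.
That vertex is x1 = 1.486, x2 = 0.7, x3 = 1.25.
Total cost: 0.73·1.486 + 0.41·0.7 + 0.54·1.25 = 2.0468.

€2.05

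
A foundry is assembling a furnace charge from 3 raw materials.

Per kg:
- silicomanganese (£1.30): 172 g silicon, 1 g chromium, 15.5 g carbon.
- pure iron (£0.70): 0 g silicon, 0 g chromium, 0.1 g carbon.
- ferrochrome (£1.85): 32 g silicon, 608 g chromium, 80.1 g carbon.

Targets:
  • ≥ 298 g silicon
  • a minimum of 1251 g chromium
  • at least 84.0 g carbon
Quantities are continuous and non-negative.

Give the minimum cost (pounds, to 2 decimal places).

Let x1 = kg of silicomanganese, x2 = kg of pure iron, x3 = kg of ferrochrome.
Minimise 1.3x1 + 0.7x2 + 1.85x3 with:
  172x1 + 32x3 ≥ 298   (silicon)
  1x1 + 608x3 ≥ 1251   (chromium)
  15.5x1 + 0.1x2 + 80.1x3 ≥ 84   (carbon)
  x1, x2, x3 ≥ 0.
The cheapest feasible vertex uses only silicomanganese, ferrochrome; pure iron is not used. The silicon and chromium requirements are met with equality.
Optimal quantities: silicomanganese = 1.35 kg, ferrochrome = 2.055 kg.
Total cost: 1.3·1.35 + 1.85·2.055 = 5.5568.

£5.56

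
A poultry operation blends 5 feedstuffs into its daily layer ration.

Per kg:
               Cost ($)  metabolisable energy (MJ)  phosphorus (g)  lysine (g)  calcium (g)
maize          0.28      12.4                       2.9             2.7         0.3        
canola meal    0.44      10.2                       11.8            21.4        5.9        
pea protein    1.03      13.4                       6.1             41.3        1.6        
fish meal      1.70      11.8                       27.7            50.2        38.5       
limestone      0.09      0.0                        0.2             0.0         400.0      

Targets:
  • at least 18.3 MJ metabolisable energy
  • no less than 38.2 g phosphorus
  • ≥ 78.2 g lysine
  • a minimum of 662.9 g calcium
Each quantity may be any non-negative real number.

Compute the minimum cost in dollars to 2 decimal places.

Set it up as a linear program. Let x1 = kg of maize, x2 = kg of canola meal, x3 = kg of pea protein, x4 = kg of fish meal, x5 = kg of limestone.
Minimize 0.28x1 + 0.44x2 + 1.03x3 + 1.7x4 + 0.09x5 subject to:
  12.4x1 + 10.2x2 + 13.4x3 + 11.8x4 ≥ 18.3   (metabolisable energy)
  2.9x1 + 11.8x2 + 6.1x3 + 27.7x4 + 0.2x5 ≥ 38.2   (phosphorus)
  2.7x1 + 21.4x2 + 41.3x3 + 50.2x4 ≥ 78.2   (lysine)
  0.3x1 + 5.9x2 + 1.6x3 + 38.5x4 + 400x5 ≥ 662.9   (calcium)
  x1, x2, x3, x4, x5 ≥ 0.
The minimum-cost mix takes nothing from maize, pea protein, fish meal — only canola meal, limestone. There the lysine and calcium constraints are tight.
So canola meal = 3.654 kg, limestone = 1.603 kg.
Cost = 0.44·3.654 + 0.09·1.603 = 1.7520.

$1.75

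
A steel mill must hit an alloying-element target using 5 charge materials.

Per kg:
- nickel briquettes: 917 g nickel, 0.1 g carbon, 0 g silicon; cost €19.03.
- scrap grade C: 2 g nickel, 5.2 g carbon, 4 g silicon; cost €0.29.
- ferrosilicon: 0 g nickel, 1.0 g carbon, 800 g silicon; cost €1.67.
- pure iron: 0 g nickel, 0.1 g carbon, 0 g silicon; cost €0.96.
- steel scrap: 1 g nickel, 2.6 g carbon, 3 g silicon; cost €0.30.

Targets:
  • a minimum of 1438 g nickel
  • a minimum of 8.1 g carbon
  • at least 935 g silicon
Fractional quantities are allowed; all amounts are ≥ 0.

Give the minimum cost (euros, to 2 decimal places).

Treat it as an LP. Let x1 = kg of nickel briquettes, x2 = kg of scrap grade C, x3 = kg of ferrosilicon, x4 = kg of pure iron, x5 = kg of steel scrap.
Minimize 19.03x1 + 0.29x2 + 1.67x3 + 0.96x4 + 0.3x5 subject to:
  917x1 + 2x2 + 1x5 ≥ 1438   (nickel)
  0.1x1 + 5.2x2 + 1x3 + 0.1x4 + 2.6x5 ≥ 8.1   (carbon)
  4x2 + 800x3 + 3x5 ≥ 935   (silicon)
  x1, x2, x3, x4, x5 ≥ 0.
The minimum-cost mix takes nothing from pure iron, steel scrap — only nickel briquettes, scrap grade C, ferrosilicon. There the nickel, carbon, silicon constraints are tight.
Optimal quantities: nickel briquettes = 1.5653 kg, scrap grade C = 1.3041 kg, ferrosilicon = 1.1622 kg.
Total cost: 19.03·1.5653 + 0.29·1.3041 + 1.67·1.1622 = 32.1067.

€32.11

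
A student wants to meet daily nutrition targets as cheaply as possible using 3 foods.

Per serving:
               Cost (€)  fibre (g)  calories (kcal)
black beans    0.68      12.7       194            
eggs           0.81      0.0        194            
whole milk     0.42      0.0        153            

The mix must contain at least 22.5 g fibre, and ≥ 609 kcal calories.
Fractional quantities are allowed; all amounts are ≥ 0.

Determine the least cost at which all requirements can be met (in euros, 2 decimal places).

€1.93

Let x1 = servings of black beans, x2 = servings of eggs, x3 = servings of whole milk.
Minimise 0.68x1 + 0.81x2 + 0.42x3 with:
  12.7x1 ≥ 22.5   (fibre)
  194x1 + 194x2 + 153x3 ≥ 609   (calories)
  x1, x2, x3 ≥ 0.
At the optimum only black beans, whole milk are positive (eggs = 0). The fibre and calories requirements are met with equality.
That vertex is x1 = 1.772, x3 = 1.734.
Cost = 0.68·1.772 + 0.42·1.734 = 1.9332.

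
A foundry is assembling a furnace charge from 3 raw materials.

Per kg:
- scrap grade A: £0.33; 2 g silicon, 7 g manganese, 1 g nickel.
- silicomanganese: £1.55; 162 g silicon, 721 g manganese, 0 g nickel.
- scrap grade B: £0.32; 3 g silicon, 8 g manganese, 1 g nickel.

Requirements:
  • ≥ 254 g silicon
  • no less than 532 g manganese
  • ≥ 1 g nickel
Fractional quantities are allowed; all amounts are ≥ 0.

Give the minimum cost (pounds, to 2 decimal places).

Let x1 = kg of scrap grade A, x2 = kg of silicomanganese, x3 = kg of scrap grade B.
Minimise 0.33x1 + 1.55x2 + 0.32x3 s.t.:
  2x1 + 162x2 + 3x3 ≥ 254   (silicon)
  7x1 + 721x2 + 8x3 ≥ 532   (manganese)
  1x1 + 1x3 ≥ 1   (nickel)
  x1, x2, x3 ≥ 0.
At the optimum only silicomanganese, scrap grade B are positive (scrap grade A = 0). Binding constraints: silicon and nickel.
Solving gives x2 = 1.549, x3 = 1.
Total cost: 1.55·1.549 + 0.32·1 = 2.7210.

£2.72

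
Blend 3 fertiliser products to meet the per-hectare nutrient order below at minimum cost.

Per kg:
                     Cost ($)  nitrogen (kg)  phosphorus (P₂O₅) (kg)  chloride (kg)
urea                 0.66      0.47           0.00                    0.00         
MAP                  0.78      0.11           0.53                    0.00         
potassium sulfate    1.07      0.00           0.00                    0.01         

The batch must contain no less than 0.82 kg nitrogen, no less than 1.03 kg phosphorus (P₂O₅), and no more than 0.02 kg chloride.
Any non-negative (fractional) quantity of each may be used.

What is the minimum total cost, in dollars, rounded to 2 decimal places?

Let x1 = kg of urea, x2 = kg of MAP, x3 = kg of potassium sulfate.
min 0.66x1 + 0.78x2 + 1.07x3 s.t.:
  0.47x1 + 0.11x2 ≥ 0.82   (nitrogen)
  0.53x2 ≥ 1.03   (phosphorus (P₂O₅))
  0.01x3 ≤ 0.02   (chloride)
  x1, x2, x3 ≥ 0.
The cheapest feasible vertex uses only urea, MAP; potassium sulfate is not used. Binding constraints: nitrogen and phosphorus (P₂O₅).
So urea = 1.29 kg, MAP = 1.943 kg.
Total cost: 0.66·1.29 + 0.78·1.943 = 2.3669.

$2.37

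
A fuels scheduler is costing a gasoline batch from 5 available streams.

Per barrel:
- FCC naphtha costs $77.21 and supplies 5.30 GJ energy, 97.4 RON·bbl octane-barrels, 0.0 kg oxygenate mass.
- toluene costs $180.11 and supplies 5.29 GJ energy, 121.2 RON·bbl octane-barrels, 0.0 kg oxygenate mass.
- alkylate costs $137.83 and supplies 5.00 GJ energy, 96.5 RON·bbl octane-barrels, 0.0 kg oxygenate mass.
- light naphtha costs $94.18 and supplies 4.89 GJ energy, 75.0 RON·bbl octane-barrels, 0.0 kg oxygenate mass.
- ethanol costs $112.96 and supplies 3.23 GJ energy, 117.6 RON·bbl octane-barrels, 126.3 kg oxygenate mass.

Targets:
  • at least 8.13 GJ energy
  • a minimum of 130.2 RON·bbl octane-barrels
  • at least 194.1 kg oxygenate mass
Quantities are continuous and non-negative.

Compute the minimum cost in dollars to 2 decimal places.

Let x1 = barrels of FCC naphtha, x2 = barrels of toluene, x3 = barrels of alkylate, x4 = barrels of light naphtha, x5 = barrels of ethanol.
Minimise 77.21x1 + 180.11x2 + 137.83x3 + 94.18x4 + 112.96x5 s.t.:
  5.3x1 + 5.29x2 + 5x3 + 4.89x4 + 3.23x5 ≥ 8.13   (energy)
  97.4x1 + 121.2x2 + 96.5x3 + 75x4 + 117.6x5 ≥ 130.2   (octane-barrels)
  126.3x5 ≥ 194.1   (oxygenate mass)
  x1, x2, x3, x4, x5 ≥ 0.
The minimum-cost mix takes nothing from toluene, alkylate, light naphtha — only FCC naphtha, ethanol. The energy and oxygenate mass requirements are met with equality.
So FCC naphtha = 0.59737 barrels, ethanol = 1.5368 barrels.
Cost = 77.21·0.59737 + 112.96·1.5368 = 219.7199.

$219.72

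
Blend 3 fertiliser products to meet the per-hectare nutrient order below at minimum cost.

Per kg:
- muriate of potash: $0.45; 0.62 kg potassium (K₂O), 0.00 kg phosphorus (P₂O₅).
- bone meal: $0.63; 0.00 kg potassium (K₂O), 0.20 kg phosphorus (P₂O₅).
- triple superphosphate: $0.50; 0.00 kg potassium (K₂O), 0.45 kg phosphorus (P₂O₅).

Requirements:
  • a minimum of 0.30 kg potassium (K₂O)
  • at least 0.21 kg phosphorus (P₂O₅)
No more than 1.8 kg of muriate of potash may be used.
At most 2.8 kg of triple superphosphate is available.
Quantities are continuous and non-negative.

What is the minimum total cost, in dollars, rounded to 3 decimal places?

This is a linear program. Let x1 = kg of muriate of potash, x2 = kg of bone meal, x3 = kg of triple superphosphate.
Minimise 0.45x1 + 0.63x2 + 0.5x3 subject to:
  0.62x1 ≥ 0.3   (potassium (K₂O))
  0.2x2 + 0.45x3 ≥ 0.21   (phosphorus (P₂O₅))
  x1 ≤ 1.8
  x3 ≤ 2.8
  x1, x2, x3 ≥ 0.
The minimum-cost mix takes nothing from bone meal — only muriate of potash, triple superphosphate. There the potassium (K₂O) and phosphorus (P₂O₅) constraints are tight.
That vertex is x1 = 0.4839, x3 = 0.4667.
Cost = 0.45·0.4839 + 0.5·0.4667 = 0.45111.

$0.451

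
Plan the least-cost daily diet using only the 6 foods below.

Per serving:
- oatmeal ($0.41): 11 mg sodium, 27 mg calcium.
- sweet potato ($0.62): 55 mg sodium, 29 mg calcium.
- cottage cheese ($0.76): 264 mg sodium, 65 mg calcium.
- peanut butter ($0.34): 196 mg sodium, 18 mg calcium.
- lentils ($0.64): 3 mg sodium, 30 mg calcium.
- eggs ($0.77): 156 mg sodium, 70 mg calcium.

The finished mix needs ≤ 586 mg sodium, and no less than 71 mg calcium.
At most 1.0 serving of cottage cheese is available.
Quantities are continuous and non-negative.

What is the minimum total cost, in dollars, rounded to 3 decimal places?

$0.781

Let x1 = servings of oatmeal, x2 = servings of sweet potato, x3 = servings of cottage cheese, x4 = servings of peanut butter, x5 = servings of lentils, x6 = servings of eggs.
Minimise 0.41x1 + 0.62x2 + 0.76x3 + 0.34x4 + 0.64x5 + 0.77x6 s.t.:
  11x1 + 55x2 + 264x3 + 196x4 + 3x5 + 156x6 ≤ 586   (sodium)
  27x1 + 29x2 + 65x3 + 18x4 + 30x5 + 70x6 ≥ 71   (calcium)
  x3 ≤ 1
  x1, x2, x3, x4, x5, x6 ≥ 0.
The cheapest feasible vertex uses only eggs; oatmeal, sweet potato, cottage cheese, peanut butter, lentils are not used. The calcium requirement is met with equality.
Optimal quantities: eggs = 1.014 servings.
Total cost: 0.77·1.014 = 0.78078.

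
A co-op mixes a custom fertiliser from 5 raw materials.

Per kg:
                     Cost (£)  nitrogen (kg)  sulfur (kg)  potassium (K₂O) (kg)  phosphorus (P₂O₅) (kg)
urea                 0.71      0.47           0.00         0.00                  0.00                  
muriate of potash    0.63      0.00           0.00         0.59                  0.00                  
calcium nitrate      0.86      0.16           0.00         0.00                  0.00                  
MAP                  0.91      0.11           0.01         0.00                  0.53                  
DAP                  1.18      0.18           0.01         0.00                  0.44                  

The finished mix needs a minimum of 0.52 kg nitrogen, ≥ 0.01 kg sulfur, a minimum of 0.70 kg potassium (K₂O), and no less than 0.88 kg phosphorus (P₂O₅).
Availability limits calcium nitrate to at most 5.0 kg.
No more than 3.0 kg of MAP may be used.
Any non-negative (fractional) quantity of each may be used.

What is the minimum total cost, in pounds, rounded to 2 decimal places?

This is a linear program. Let x1 = kg of urea, x2 = kg of muriate of potash, x3 = kg of calcium nitrate, x4 = kg of MAP, x5 = kg of DAP.
min 0.71x1 + 0.63x2 + 0.86x3 + 0.91x4 + 1.18x5 subject to:
  0.47x1 + 0.16x3 + 0.11x4 + 0.18x5 ≥ 0.52   (nitrogen)
  0.01x4 + 0.01x5 ≥ 0.01   (sulfur)
  0.59x2 ≥ 0.7   (potassium (K₂O))
  0.53x4 + 0.44x5 ≥ 0.88   (phosphorus (P₂O₅))
  x3 ≤ 5
  x4 ≤ 3
  x1, x2, x3, x4, x5 ≥ 0.
The cheapest feasible vertex uses only urea, muriate of potash, MAP; calcium nitrate, DAP are not used. Binding constraints: nitrogen, potassium (K₂O), phosphorus (P₂O₅).
Solving gives x1 = 0.7178, x2 = 1.186, x4 = 1.66.
Hence cost = 0.71·0.7178 + 0.63·1.186 + 0.91·1.66 = £2.7674.

£2.77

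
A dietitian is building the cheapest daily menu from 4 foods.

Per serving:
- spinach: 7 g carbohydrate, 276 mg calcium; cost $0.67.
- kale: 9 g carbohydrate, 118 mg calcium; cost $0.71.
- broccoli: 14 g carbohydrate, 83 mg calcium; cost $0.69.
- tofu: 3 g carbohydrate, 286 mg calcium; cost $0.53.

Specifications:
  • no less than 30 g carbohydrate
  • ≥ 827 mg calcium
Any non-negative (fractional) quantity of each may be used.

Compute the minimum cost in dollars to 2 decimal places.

$2.38

This is a linear program. Let x1 = servings of spinach, x2 = servings of kale, x3 = servings of broccoli, x4 = servings of tofu.
Minimize 0.67x1 + 0.71x2 + 0.69x3 + 0.53x4 with:
  7x1 + 9x2 + 14x3 + 3x4 ≥ 30   (carbohydrate)
  276x1 + 118x2 + 83x3 + 286x4 ≥ 827   (calcium)
  x1, x2, x3, x4 ≥ 0.
The optimal basis is {spinach, broccoli}; kale, tofu drop out. The carbohydrate and calcium requirements are met with equality.
So spinach = 2.768 servings, broccoli = 0.7588 servings.
Hence cost = 0.67·2.768 + 0.69·0.7588 = $2.3781.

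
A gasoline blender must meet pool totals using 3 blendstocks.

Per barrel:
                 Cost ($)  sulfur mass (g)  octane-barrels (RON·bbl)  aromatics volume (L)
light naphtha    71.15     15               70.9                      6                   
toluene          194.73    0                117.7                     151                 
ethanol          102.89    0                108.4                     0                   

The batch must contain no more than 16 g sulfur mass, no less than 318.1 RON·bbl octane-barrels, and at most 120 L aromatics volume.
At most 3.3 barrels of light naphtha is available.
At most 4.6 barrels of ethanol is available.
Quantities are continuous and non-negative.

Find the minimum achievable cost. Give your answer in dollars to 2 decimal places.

Set it up as a linear program. Let x1 = barrels of light naphtha, x2 = barrels of toluene, x3 = barrels of ethanol.
min 71.15x1 + 194.73x2 + 102.89x3 subject to:
  15x1 ≤ 16   (sulfur mass)
  70.9x1 + 117.7x2 + 108.4x3 ≥ 318.1   (octane-barrels)
  6x1 + 151x2 ≤ 120   (aromatics volume)
  x1 ≤ 3.3
  x3 ≤ 4.6
  x1, x2, x3 ≥ 0.
The optimal basis is {ethanol}; light naphtha, toluene drop out. Binding constraint: octane-barrels.
So ethanol = 2.9345 barrels.
Objective = 102.89·2.9345 = 301.9307.

$301.93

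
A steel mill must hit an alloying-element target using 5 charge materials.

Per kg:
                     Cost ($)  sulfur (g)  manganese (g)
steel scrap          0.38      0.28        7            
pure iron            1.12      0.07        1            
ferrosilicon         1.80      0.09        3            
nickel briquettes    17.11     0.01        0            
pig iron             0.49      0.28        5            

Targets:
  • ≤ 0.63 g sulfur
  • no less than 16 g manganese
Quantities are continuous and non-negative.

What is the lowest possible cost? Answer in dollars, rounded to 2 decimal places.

Treat it as an LP. Let x1 = kg of steel scrap, x2 = kg of pure iron, x3 = kg of ferrosilicon, x4 = kg of nickel briquettes, x5 = kg of pig iron.
Minimize 0.38x1 + 1.12x2 + 1.8x3 + 17.11x4 + 0.49x5 with:
  0.28x1 + 0.07x2 + 0.09x3 + 0.01x4 + 0.28x5 ≤ 0.63   (sulfur)
  7x1 + 1x2 + 3x3 + 5x5 ≥ 16   (manganese)
  x1, x2, x3, x4, x5 ≥ 0.
At the optimum only steel scrap, ferrosilicon are positive (pure iron, nickel briquettes, pig iron = 0). Binding constraints: sulfur and manganese.
Optimal quantities: steel scrap = 2.143 kg, ferrosilicon = 0.3333 kg.
Cost = 0.38·2.143 + 1.8·0.3333 = 1.4143.

$1.41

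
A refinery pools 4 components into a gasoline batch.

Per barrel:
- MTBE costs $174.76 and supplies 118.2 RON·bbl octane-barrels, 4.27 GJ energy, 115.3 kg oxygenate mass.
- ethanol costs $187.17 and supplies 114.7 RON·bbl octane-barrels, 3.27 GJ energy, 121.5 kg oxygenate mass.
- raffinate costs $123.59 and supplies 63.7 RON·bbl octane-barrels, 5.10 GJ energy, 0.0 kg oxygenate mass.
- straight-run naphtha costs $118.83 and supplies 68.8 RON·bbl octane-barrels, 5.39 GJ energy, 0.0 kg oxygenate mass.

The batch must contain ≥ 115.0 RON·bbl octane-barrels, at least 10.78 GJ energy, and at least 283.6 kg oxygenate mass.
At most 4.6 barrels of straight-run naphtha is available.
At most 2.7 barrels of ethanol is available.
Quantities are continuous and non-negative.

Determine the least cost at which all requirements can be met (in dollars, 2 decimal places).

$435.96

Let x1 = barrels of MTBE, x2 = barrels of ethanol, x3 = barrels of raffinate, x4 = barrels of straight-run naphtha.
Minimise 174.76x1 + 187.17x2 + 123.59x3 + 118.83x4 subject to:
  118.2x1 + 114.7x2 + 63.7x3 + 68.8x4 ≥ 115   (octane-barrels)
  4.27x1 + 3.27x2 + 5.1x3 + 5.39x4 ≥ 10.78   (energy)
  115.3x1 + 121.5x2 ≥ 283.6   (oxygenate mass)
  x4 ≤ 4.6
  x2 ≤ 2.7
  x1, x2, x3, x4 ≥ 0.
The minimum-cost mix takes nothing from ethanol, raffinate — only MTBE, straight-run naphtha. There the energy and oxygenate mass constraints are tight.
Optimal quantities: MTBE = 2.45967 barrels, straight-run naphtha = 0.0514299 barrels.
Hence cost = 174.76·2.45967 + 118.83·0.0514299 = $435.9633.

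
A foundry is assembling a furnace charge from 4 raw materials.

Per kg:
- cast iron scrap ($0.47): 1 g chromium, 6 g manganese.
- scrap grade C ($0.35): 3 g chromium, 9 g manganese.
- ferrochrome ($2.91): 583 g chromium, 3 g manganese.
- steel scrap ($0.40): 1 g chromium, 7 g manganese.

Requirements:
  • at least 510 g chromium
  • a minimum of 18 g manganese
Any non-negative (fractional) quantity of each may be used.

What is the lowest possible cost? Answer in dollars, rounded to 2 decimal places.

This is a linear program. Let x1 = kg of cast iron scrap, x2 = kg of scrap grade C, x3 = kg of ferrochrome, x4 = kg of steel scrap.
Minimise 0.47x1 + 0.35x2 + 2.91x3 + 0.4x4 with:
  1x1 + 3x2 + 583x3 + 1x4 ≥ 510   (chromium)
  6x1 + 9x2 + 3x3 + 7x4 ≥ 18   (manganese)
  x1, x2, x3, x4 ≥ 0.
The optimal basis is {scrap grade C, ferrochrome}; cast iron scrap, steel scrap drop out. Binding constraints: chromium and manganese.
So scrap grade C = 1.711 kg, ferrochrome = 0.866 kg.
Hence cost = 0.35·1.711 + 2.91·0.866 = $3.1189.

$3.12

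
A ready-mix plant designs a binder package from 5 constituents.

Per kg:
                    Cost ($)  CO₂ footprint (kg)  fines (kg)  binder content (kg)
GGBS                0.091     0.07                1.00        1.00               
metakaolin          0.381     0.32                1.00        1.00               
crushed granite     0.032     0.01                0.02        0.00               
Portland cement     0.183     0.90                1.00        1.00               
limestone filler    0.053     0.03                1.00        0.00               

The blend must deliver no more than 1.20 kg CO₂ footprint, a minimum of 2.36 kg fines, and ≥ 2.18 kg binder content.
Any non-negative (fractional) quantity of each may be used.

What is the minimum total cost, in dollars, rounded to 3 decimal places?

This is a linear program. Let x1 = kg of GGBS, x2 = kg of metakaolin, x3 = kg of crushed granite, x4 = kg of Portland cement, x5 = kg of limestone filler.
Minimize 0.091x1 + 0.381x2 + 0.032x3 + 0.183x4 + 0.053x5 subject to:
  0.07x1 + 0.32x2 + 0.01x3 + 0.9x4 + 0.03x5 ≤ 1.2   (CO₂ footprint)
  1x1 + 1x2 + 0.02x3 + 1x4 + 1x5 ≥ 2.36   (fines)
  1x1 + 1x2 + 1x4 ≥ 2.18   (binder content)
  x1, x2, x3, x4, x5 ≥ 0.
At the optimum only GGBS, limestone filler are positive (metakaolin, crushed granite, Portland cement = 0). There the fines and binder content constraints are tight.
Optimal quantities: GGBS = 2.18 kg, limestone filler = 0.18 kg.
Total cost: 0.091·2.18 + 0.053·0.18 = 0.20792.

$0.208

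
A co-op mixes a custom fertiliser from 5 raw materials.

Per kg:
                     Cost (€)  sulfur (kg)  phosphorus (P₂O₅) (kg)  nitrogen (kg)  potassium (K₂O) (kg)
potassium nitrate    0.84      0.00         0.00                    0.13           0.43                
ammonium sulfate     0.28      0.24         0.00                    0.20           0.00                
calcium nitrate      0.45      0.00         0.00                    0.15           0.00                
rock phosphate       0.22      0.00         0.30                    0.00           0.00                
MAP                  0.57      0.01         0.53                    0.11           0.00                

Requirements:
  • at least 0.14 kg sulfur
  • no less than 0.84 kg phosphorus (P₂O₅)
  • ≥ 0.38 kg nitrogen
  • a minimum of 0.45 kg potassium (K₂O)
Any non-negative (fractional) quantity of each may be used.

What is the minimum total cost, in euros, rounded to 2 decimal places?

€1.84

Treat it as an LP. Let x1 = kg of potassium nitrate, x2 = kg of ammonium sulfate, x3 = kg of calcium nitrate, x4 = kg of rock phosphate, x5 = kg of MAP.
Minimise 0.84x1 + 0.28x2 + 0.45x3 + 0.22x4 + 0.57x5 s.t.:
  0.24x2 + 0.01x5 ≥ 0.14   (sulfur)
  0.3x4 + 0.53x5 ≥ 0.84   (phosphorus (P₂O₅))
  0.13x1 + 0.2x2 + 0.15x3 + 0.11x5 ≥ 0.38   (nitrogen)
  0.43x1 ≥ 0.45   (potassium (K₂O))
  x1, x2, x3, x4, x5 ≥ 0.
The minimum-cost mix takes nothing from calcium nitrate, MAP — only potassium nitrate, ammonium sulfate, rock phosphate. There the phosphorus (P₂O₅), nitrogen, potassium (K₂O) constraints are tight.
Optimal quantities: potassium nitrate = 1.047 kg, ammonium sulfate = 1.22 kg, rock phosphate = 2.8 kg.
Hence cost = 0.84·1.047 + 0.28·1.22 + 0.22·2.8 = €1.8371.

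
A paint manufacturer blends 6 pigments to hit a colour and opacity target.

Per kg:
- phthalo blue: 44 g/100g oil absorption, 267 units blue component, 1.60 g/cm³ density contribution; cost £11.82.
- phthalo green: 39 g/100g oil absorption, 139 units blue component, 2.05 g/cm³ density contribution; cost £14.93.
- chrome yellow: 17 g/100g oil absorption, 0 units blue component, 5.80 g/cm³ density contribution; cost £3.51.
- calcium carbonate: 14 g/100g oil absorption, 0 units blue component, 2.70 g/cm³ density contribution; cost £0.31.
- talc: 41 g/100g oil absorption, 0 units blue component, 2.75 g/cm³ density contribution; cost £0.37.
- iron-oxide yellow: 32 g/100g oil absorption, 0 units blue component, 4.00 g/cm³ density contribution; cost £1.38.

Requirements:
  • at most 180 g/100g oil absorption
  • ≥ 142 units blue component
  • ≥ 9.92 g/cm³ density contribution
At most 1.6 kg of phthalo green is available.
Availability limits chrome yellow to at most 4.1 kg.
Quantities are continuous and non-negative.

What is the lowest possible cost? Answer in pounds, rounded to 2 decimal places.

Treat it as an LP. Let x1 = kg of phthalo blue, x2 = kg of phthalo green, x3 = kg of chrome yellow, x4 = kg of calcium carbonate, x5 = kg of talc, x6 = kg of iron-oxide yellow.
Minimise 11.82x1 + 14.93x2 + 3.51x3 + 0.31x4 + 0.37x5 + 1.38x6 subject to:
  44x1 + 39x2 + 17x3 + 14x4 + 41x5 + 32x6 ≤ 180   (oil absorption)
  267x1 + 139x2 ≥ 142   (blue component)
  1.6x1 + 2.05x2 + 5.8x3 + 2.7x4 + 2.75x5 + 4x6 ≥ 9.92   (density contribution)
  x2 ≤ 1.6
  x3 ≤ 4.1
  x1, x2, x3, x4, x5, x6 ≥ 0.
The cheapest feasible vertex uses only phthalo blue, calcium carbonate; phthalo green, chrome yellow, talc, iron-oxide yellow are not used. Binding constraints: blue component and density contribution.
Optimal quantities: phthalo blue = 0.5318 kg, calcium carbonate = 3.359 kg.
Hence cost = 11.82·0.5318 + 0.31·3.359 = £7.3272.

£7.33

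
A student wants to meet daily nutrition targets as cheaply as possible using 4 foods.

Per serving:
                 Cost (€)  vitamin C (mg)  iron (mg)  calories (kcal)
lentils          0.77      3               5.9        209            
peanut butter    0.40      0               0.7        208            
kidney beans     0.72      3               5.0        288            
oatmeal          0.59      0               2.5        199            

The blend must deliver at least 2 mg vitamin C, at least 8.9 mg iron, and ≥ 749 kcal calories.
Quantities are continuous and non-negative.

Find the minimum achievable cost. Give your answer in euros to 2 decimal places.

Treat it as an LP. Let x1 = servings of lentils, x2 = servings of peanut butter, x3 = servings of kidney beans, x4 = servings of oatmeal.
Minimise 0.77x1 + 0.4x2 + 0.72x3 + 0.59x4 with:
  3x1 + 3x3 ≥ 2   (vitamin C)
  5.9x1 + 0.7x2 + 5x3 + 2.5x4 ≥ 8.9   (iron)
  209x1 + 208x2 + 288x3 + 199x4 ≥ 749   (calories)
  x1, x2, x3, x4 ≥ 0.
The cheapest feasible vertex uses only peanut butter, kidney beans; lentils, oatmeal are not used. There the iron and calories constraints are tight.
So peanut butter = 1.41 servings, kidney beans = 1.583 servings.
Total cost: 0.4·1.41 + 0.72·1.583 = 1.7038.

€1.70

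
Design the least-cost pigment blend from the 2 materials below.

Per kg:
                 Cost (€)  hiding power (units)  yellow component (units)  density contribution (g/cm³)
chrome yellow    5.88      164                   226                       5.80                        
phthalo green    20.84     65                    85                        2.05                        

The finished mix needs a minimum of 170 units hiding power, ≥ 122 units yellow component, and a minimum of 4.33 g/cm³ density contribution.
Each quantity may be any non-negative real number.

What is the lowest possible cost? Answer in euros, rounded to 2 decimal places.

€6.10

Let x1 = kg of chrome yellow, x2 = kg of phthalo green.
Minimise 5.88x1 + 20.84x2 s.t.:
  164x1 + 65x2 ≥ 170   (hiding power)
  226x1 + 85x2 ≥ 122   (yellow component)
  5.8x1 + 2.05x2 ≥ 4.33   (density contribution)
  x1, x2 ≥ 0.
The minimum-cost mix takes nothing from phthalo green — only chrome yellow. There the hiding power constraint is tight.
That vertex is x1 = 1.037.
Cost = 5.88·1.037 = 6.0976.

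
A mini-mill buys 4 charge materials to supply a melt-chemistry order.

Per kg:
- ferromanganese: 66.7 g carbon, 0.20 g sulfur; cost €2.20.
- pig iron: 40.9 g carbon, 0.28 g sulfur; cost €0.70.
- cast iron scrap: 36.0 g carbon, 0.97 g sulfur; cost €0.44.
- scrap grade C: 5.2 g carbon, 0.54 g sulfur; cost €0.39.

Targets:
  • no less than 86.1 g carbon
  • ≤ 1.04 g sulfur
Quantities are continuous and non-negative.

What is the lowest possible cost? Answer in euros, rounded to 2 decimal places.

€1.36

This is a linear program. Let x1 = kg of ferromanganese, x2 = kg of pig iron, x3 = kg of cast iron scrap, x4 = kg of scrap grade C.
Minimise 2.2x1 + 0.7x2 + 0.44x3 + 0.39x4 s.t.:
  66.7x1 + 40.9x2 + 36x3 + 5.2x4 ≥ 86.1   (carbon)
  0.2x1 + 0.28x2 + 0.97x3 + 0.54x4 ≤ 1.04   (sulfur)
  x1, x2, x3, x4 ≥ 0.
At the optimum only pig iron, cast iron scrap are positive (ferromanganese, scrap grade C = 0). The carbon and sulfur requirements are met with equality.
So pig iron = 1.557 kg, cast iron scrap = 0.6227 kg.
Hence cost = 0.7·1.557 + 0.44·0.6227 = €1.3639.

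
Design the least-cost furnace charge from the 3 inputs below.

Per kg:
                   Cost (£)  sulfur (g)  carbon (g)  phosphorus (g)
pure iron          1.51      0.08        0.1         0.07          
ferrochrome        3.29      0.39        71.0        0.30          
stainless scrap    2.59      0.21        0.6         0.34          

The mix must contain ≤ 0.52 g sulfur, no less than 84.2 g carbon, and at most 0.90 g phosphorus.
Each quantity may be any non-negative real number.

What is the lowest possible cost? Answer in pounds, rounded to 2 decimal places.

Set it up as a linear program. Let x1 = kg of pure iron, x2 = kg of ferrochrome, x3 = kg of stainless scrap.
Minimize 1.51x1 + 3.29x2 + 2.59x3 s.t.:
  0.08x1 + 0.39x2 + 0.21x3 ≤ 0.52   (sulfur)
  0.1x1 + 71x2 + 0.6x3 ≥ 84.2   (carbon)
  0.07x1 + 0.3x2 + 0.34x3 ≤ 0.9   (phosphorus)
  x1, x2, x3 ≥ 0.
At the optimum only ferrochrome is positive (pure iron, stainless scrap = 0). The carbon requirement is met with equality.
That vertex is x2 = 1.186.
Objective = 3.29·1.186 = 3.9019.

£3.90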